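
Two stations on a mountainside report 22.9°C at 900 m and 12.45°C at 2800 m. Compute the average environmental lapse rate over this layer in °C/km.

5.5°C/km

Γ = −ΔT/Δz = (22.9 − 12.45) / (2800 − 900) m
  = 10.45°C / 1.9 km = 5.5°C/km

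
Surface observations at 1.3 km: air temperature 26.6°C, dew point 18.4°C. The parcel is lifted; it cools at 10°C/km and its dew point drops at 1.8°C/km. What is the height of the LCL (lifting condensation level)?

2.3 km

T and T_d converge at 10 − 1.8 = 8.2°C per km
Height above start = (26.6 − 18.4) / 8.2 = 1 km
LCL altitude = 1300 m + 1000 m = 2300 m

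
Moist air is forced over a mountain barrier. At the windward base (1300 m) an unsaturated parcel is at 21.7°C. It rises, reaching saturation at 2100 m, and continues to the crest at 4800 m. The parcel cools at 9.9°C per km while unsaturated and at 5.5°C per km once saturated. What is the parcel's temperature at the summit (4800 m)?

-1.07°C

1300–2100 m, dry: Δz = 0.8 km ⇒ ΔT = -7.92°C; T = 13.78°C
2100–4800 m, saturated: Δz = 2.7 km ⇒ ΔT = -14.85°C; T = -1.07°C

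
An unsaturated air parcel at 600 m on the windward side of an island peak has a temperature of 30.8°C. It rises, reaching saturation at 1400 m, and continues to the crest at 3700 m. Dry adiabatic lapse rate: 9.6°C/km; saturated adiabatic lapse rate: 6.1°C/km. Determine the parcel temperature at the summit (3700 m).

9.09°C

600–1400 m, dry: Δz = 0.8 km ⇒ ΔT = -7.68°C; T = 23.12°C
1400–3700 m, saturated: Δz = 2.3 km ⇒ ΔT = -14.03°C; T = 9.09°C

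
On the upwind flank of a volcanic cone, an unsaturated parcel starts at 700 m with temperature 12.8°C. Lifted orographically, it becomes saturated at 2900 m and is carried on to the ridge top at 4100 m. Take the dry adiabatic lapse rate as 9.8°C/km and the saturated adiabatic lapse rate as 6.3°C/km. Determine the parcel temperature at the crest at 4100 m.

-16.32°C

700–2900 m, dry: Δz = 2.2 km ⇒ ΔT = -21.56°C; T = -8.76°C
2900–4100 m, saturated: Δz = 1.2 km ⇒ ΔT = -7.56°C; T = -16.32°C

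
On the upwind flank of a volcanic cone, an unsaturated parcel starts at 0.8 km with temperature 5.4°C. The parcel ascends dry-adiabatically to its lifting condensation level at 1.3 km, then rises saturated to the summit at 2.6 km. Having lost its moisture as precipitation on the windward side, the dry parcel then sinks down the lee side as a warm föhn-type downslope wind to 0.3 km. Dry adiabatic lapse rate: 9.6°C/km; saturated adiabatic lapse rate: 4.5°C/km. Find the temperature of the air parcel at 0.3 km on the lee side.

16.83°C

Dry to 1300 m: -9.6 × 0.5 km = -4.8°C, so T = 0.6°C.
Saturated to 2600 m: -4.5 × 1.3 km = -5.85°C, so T = -5.25°C.
Dry descent to 300 m: +9.6 × 2.3 km = +22.08°C, so T = 16.83°C.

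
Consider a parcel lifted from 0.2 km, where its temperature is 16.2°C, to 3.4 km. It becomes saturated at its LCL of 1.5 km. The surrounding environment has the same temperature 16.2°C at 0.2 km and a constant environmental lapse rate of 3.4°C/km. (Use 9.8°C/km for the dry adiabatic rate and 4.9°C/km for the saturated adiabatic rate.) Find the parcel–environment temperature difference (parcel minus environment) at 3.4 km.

Parcel:
  200–1500 m, dry: Δz = 1.3 km ⇒ ΔT = -12.74°C; T = 3.46°C
  1500–3400 m, saturated: Δz = 1.9 km ⇒ ΔT = -9.31°C; T = -5.85°C
Environment:
  200–3400 m, environment: Δz = 3.2 km ⇒ ΔT = -10.88°C; T = 5.32°C
T_parcel − T_env = -5.85 − 5.32 = -11.17°C

-11.17°C (parcel cooler than environment)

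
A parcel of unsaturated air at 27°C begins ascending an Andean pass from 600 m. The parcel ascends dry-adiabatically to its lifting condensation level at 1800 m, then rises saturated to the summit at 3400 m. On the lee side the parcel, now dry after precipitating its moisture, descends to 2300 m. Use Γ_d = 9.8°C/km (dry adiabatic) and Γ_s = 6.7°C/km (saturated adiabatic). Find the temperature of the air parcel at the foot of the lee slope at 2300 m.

600 → 1800 m (dry, 9.8°C/km): ΔT = -9.8 × 1.2 = -11.76°C → T = 15.24°C
1800 → 3400 m (saturated, 6.7°C/km): ΔT = -6.7 × 1.6 = -10.72°C → T = 4.52°C
3400 → 2300 m (dry descent, 9.8°C/km): ΔT = +9.8 × 1.1 = +10.78°C → T = 15.3°C

15.3°C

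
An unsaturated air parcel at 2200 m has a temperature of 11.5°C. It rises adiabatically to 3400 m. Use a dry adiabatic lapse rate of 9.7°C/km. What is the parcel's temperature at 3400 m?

-0.14°C

From 2200 m to 3400 m (dry adiabatic): cools by 9.7 × 1.2 = 11.64°C, giving -0.14°C.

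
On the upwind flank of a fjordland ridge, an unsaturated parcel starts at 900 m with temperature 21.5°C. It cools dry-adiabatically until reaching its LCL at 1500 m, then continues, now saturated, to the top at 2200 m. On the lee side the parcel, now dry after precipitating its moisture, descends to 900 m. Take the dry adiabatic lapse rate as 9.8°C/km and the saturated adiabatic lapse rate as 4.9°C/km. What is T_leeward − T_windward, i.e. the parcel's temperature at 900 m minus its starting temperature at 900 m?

+3.43°C

Dry to 1500 m: -9.8 × 0.6 km = -5.88°C, so T = 15.62°C.
Saturated to 2200 m: -4.9 × 0.7 km = -3.43°C, so T = 12.19°C.
Dry descent to 900 m: +9.8 × 1.3 km = +12.74°C, so T = 24.93°C.
Net change vs windward start: 24.93 − 21.5 = +3.43°C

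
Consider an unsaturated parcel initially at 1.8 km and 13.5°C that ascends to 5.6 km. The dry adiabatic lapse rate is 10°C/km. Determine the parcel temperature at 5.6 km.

Dry adiabatic to 5600 m: -10 × 3.8 km = -38°C, so T = -24.5°C.

-24.5°C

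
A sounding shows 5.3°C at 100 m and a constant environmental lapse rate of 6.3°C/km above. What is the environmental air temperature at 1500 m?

Environmental to 1500 m: -6.3 × 1.4 km = -8.82°C, so T = -3.52°C.

-3.52°C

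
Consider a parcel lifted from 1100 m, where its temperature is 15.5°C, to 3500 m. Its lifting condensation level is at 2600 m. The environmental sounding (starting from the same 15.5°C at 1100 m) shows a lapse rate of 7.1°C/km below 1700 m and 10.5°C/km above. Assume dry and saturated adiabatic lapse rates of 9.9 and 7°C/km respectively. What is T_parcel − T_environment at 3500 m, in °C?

+2.01°C (parcel warmer than environment)

Parcel:
  1100–2600 m, dry: Δz = 1.5 km ⇒ ΔT = -14.85°C; T = 0.65°C
  2600–3500 m, saturated: Δz = 0.9 km ⇒ ΔT = -6.3°C; T = -5.65°C
Environment:
  1100–1700 m, environment, lower layer: Δz = 0.6 km ⇒ ΔT = -4.26°C; T = 11.24°C
  1700–3500 m, environment, upper layer: Δz = 1.8 km ⇒ ΔT = -18.9°C; T = -7.66°C
T_parcel − T_env = -5.65 − (-7.66) = +2.01°C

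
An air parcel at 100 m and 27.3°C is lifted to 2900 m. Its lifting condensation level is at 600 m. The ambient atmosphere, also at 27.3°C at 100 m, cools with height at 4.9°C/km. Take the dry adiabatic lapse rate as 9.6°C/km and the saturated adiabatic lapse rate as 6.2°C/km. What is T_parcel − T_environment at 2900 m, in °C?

Parcel:
  100–600 m, dry: Δz = 0.5 km ⇒ ΔT = -4.8°C; T = 22.5°C
  600–2900 m, saturated: Δz = 2.3 km ⇒ ΔT = -14.26°C; T = 8.24°C
Environment:
  100–2900 m, environment: Δz = 2.8 km ⇒ ΔT = -13.72°C; T = 13.58°C
T_parcel − T_env = 8.24 − 13.58 = -5.34°C

-5.34°C (parcel cooler than environment)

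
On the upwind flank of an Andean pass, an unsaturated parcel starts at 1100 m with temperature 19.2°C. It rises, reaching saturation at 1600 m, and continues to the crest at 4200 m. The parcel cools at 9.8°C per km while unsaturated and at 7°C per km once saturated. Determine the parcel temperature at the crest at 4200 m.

-3.9°C

1100 → 1600 m (dry, 9.8°C/km): ΔT = -9.8 × 0.5 = -4.9°C → T = 14.3°C
1600 → 4200 m (saturated, 7°C/km): ΔT = -7 × 2.6 = -18.2°C → T = -3.9°C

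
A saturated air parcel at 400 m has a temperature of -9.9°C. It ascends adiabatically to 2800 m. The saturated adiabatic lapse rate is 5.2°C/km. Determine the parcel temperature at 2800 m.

From 400 m to 2800 m (saturated adiabatic): cools by 5.2 × 2.4 = 12.48°C, giving -22.38°C.

-22.38°C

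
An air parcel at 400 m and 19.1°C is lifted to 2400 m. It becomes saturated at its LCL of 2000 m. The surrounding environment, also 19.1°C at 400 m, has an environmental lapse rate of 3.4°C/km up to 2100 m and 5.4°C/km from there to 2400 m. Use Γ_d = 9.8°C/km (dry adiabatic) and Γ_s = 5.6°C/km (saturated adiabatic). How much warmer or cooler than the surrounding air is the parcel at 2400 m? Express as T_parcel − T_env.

-10.52°C (parcel cooler than environment)

Parcel:
  Dry to 2000 m: -9.8 × 1.6 km = -15.68°C, so T = 3.42°C.
  Saturated to 2400 m: -5.6 × 0.4 km = -2.24°C, so T = 1.18°C.
Environment:
  Environment, lower layer to 2100 m: -3.4 × 1.7 km = -5.78°C, so T = 13.32°C.
  Environment, upper layer to 2400 m: -5.4 × 0.3 km = -1.62°C, so T = 11.7°C.
T_parcel − T_env = 1.18 − 11.7 = -10.52°C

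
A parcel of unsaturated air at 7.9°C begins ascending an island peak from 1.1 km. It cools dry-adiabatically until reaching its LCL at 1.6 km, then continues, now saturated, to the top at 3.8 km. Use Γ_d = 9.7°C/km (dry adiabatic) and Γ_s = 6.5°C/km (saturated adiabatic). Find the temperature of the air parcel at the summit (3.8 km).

-11.25°C

Dry to 1600 m: -9.7 × 0.5 km = -4.85°C, so T = 3.05°C.
Saturated to 3800 m: -6.5 × 2.2 km = -14.3°C, so T = -11.25°C.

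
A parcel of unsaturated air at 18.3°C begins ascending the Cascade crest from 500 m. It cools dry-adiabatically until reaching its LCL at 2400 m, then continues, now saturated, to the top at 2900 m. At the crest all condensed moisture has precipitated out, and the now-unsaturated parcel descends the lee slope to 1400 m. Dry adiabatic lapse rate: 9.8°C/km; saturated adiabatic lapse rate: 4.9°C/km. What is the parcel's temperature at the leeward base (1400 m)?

11.93°C

500–2400 m, dry: Δz = 1.9 km ⇒ ΔT = -18.62°C; T = -0.32°C
2400–2900 m, saturated: Δz = 0.5 km ⇒ ΔT = -2.45°C; T = -2.77°C
2900–1400 m, dry descent: Δz = 1.5 km ⇒ ΔT = +14.7°C; T = 11.93°C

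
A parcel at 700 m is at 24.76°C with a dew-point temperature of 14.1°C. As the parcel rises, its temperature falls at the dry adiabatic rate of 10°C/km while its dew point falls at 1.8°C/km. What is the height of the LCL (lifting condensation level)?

T and T_d converge at 10 − 1.8 = 8.2°C per km
Height above start = (24.76 − 14.1) / 8.2 = 1.3 km
LCL altitude = 700 m + 1300 m = 2000 m

2000 m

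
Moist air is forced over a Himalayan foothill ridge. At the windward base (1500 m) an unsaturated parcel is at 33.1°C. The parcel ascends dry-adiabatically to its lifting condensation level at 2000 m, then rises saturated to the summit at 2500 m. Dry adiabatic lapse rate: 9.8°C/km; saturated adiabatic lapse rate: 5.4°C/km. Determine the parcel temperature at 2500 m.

25.5°C

Dry to 2000 m: -9.8 × 0.5 km = -4.9°C, so T = 28.2°C.
Saturated to 2500 m: -5.4 × 0.5 km = -2.7°C, so T = 25.5°C.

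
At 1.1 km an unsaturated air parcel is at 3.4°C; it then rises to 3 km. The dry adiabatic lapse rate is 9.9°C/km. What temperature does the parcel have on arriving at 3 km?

From 1100 m to 3000 m (dry adiabatic): cools by 9.9 × 1.9 = 18.81°C, giving -15.41°C.

-15.41°C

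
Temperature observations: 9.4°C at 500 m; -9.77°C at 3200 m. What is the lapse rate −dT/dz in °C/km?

7.1°C/km

Γ = −ΔT/Δz = (9.4 − (-9.77)) / (3200 − 500) m
  = 19.17°C / 2.7 km = 7.1°C/km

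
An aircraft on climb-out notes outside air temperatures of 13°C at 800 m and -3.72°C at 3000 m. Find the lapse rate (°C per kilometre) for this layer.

7.6°C/km

Γ = −ΔT/Δz = (13 − (-3.72)) / (3000 − 800) m
  = 16.72°C / 2.2 km = 7.6°C/km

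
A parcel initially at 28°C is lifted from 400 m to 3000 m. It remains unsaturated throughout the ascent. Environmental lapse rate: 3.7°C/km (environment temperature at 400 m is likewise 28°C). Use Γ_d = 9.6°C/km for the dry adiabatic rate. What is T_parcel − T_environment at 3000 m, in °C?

-15.34°C (parcel cooler than environment)

Parcel:
  400 → 3000 m (dry, 9.6°C/km): ΔT = -9.6 × 2.6 = -24.96°C → T = 3.04°C
Environment:
  400 → 3000 m (environment, 3.7°C/km): ΔT = -3.7 × 2.6 = -9.62°C → T = 18.38°C
T_parcel − T_env = 3.04 − 18.38 = -15.34°C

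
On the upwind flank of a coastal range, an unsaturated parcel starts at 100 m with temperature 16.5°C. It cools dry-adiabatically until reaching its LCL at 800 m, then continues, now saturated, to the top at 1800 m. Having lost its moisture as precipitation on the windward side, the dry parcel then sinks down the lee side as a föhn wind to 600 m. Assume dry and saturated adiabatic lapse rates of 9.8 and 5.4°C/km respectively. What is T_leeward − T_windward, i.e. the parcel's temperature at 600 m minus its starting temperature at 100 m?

Dry to 800 m: -9.8 × 0.7 km = -6.86°C, so T = 9.64°C.
Saturated to 1800 m: -5.4 × 1 km = -5.4°C, so T = 4.24°C.
Dry descent to 600 m: +9.8 × 1.2 km = +11.76°C, so T = 16°C.
Net change vs windward start: 16 − 16.5 = -0.5°C

-0.5°C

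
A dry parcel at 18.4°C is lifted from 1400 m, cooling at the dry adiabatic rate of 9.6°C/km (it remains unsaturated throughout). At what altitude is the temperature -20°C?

Height above start = (18.4 − (-20)) / 9.6 = 4 km
Altitude = 1400 m + 4000 m = 5400 m

5400 m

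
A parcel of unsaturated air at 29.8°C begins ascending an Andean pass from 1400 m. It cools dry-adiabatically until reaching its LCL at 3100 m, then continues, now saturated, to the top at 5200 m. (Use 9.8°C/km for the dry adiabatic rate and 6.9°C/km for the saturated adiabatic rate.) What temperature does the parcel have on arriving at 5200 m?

From 1400 m to 3100 m (dry): cools by 9.8 × 1.7 = 16.66°C, giving 13.14°C.
From 3100 m to 5200 m (saturated): cools by 6.9 × 2.1 = 14.49°C, giving -1.35°C.

-1.35°C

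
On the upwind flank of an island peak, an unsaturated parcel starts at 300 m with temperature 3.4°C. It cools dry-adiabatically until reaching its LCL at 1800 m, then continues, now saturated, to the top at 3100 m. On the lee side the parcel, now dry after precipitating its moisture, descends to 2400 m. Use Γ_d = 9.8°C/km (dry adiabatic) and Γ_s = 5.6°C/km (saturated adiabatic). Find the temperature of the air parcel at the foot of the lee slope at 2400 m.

300 → 1800 m (dry, 9.8°C/km): ΔT = -9.8 × 1.5 = -14.7°C → T = -11.3°C
1800 → 3100 m (saturated, 5.6°C/km): ΔT = -5.6 × 1.3 = -7.28°C → T = -18.58°C
3100 → 2400 m (dry descent, 9.8°C/km): ΔT = +9.8 × 0.7 = +6.86°C → T = -11.72°C

-11.72°C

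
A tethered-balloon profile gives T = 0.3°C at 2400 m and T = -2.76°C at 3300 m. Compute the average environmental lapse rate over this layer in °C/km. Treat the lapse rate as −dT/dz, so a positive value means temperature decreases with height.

Γ = −ΔT/Δz = (0.3 − (-2.76)) / (3300 − 2400) m
  = 3.06°C / 0.9 km = 3.4°C/km

3.4°C/km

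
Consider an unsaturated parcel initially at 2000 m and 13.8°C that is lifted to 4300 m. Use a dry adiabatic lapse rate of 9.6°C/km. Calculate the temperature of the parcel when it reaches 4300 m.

-8.28°C

Dry adiabatic to 4300 m: -9.6 × 2.3 km = -22.08°C, so T = -8.28°C.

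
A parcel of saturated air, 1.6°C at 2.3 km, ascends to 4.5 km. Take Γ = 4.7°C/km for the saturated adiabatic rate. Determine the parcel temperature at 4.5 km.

-8.74°C

2300 → 4500 m (saturated adiabatic, 4.7°C/km): ΔT = -4.7 × 2.2 = -10.34°C → T = -8.74°C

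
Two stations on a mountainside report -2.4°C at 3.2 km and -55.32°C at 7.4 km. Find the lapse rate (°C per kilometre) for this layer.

Γ = −ΔT/Δz = (-2.4 − (-55.32)) / (7400 − 3200) m
  = 52.92°C / 4.2 km = 12.6°C/km

12.6°C/km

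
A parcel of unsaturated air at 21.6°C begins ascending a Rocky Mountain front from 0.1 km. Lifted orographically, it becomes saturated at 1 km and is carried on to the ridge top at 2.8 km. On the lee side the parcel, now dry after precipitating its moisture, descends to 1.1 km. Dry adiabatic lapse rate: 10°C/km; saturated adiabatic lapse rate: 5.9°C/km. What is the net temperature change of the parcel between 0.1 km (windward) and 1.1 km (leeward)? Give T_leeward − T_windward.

-2.62°C

100–1000 m, dry: Δz = 0.9 km ⇒ ΔT = -9°C; T = 12.6°C
1000–2800 m, saturated: Δz = 1.8 km ⇒ ΔT = -10.62°C; T = 1.98°C
2800–1100 m, dry descent: Δz = 1.7 km ⇒ ΔT = +17°C; T = 18.98°C
Net change vs windward start: 18.98 − 21.6 = -2.62°C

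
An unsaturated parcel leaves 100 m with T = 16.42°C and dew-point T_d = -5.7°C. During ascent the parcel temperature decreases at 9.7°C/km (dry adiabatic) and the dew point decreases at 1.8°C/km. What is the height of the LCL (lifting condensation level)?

T and T_d converge at 9.7 − 1.8 = 7.9°C per km
Height above start = (16.42 − (-5.7)) / 7.9 = 2.8 km
LCL altitude = 100 m + 2800 m = 2900 m

2900 m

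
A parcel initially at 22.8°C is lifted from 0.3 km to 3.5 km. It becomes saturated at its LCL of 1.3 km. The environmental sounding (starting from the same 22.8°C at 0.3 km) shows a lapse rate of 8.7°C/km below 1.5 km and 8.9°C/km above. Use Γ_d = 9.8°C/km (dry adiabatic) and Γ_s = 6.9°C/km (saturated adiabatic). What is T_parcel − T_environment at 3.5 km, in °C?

Parcel:
  300 → 1300 m (dry, 9.8°C/km): ΔT = -9.8 × 1 = -9.8°C → T = 13°C
  1300 → 3500 m (saturated, 6.9°C/km): ΔT = -6.9 × 2.2 = -15.18°C → T = -2.18°C
Environment:
  300 → 1500 m (environment, lower layer, 8.7°C/km): ΔT = -8.7 × 1.2 = -10.44°C → T = 12.36°C
  1500 → 3500 m (environment, upper layer, 8.9°C/km): ΔT = -8.9 × 2 = -17.8°C → T = -5.44°C
T_parcel − T_env = -2.18 − (-5.44) = +3.26°C

+3.26°C (parcel warmer than environment)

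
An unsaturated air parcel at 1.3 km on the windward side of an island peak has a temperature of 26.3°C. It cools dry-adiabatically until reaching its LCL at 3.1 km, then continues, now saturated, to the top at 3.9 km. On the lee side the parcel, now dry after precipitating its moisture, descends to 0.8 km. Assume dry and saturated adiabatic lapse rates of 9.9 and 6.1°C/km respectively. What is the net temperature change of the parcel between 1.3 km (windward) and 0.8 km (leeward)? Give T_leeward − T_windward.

Dry to 3100 m: -9.9 × 1.8 km = -17.82°C, so T = 8.48°C.
Saturated to 3900 m: -6.1 × 0.8 km = -4.88°C, so T = 3.6°C.
Dry descent to 800 m: +9.9 × 3.1 km = +30.69°C, so T = 34.29°C.
Net change vs windward start: 34.29 − 26.3 = +7.99°C

+7.99°C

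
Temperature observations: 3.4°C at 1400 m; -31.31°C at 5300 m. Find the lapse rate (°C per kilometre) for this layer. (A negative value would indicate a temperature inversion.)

Γ = −ΔT/Δz = (3.4 − (-31.31)) / (5300 − 1400) m
  = 34.71°C / 3.9 km = 8.9°C/km

8.9°C/km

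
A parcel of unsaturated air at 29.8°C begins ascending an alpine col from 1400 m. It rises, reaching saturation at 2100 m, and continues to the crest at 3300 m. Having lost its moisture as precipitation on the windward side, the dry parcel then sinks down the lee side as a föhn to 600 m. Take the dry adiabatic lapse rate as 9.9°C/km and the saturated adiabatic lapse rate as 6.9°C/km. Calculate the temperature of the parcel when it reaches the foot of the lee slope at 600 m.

From 1400 m to 2100 m (dry): cools by 9.9 × 0.7 = 6.93°C, giving 22.87°C.
From 2100 m to 3300 m (saturated): cools by 6.9 × 1.2 = 8.28°C, giving 14.59°C.
From 3300 m to 600 m (dry descent): warms by 9.9 × 2.7 = 26.73°C, giving 41.32°C.

41.32°C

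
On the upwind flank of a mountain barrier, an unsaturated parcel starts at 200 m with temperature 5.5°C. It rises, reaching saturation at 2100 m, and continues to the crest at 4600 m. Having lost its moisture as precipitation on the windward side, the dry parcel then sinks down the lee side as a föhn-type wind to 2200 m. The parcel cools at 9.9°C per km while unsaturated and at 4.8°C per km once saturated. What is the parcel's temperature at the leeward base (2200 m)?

200–2100 m, dry: Δz = 1.9 km ⇒ ΔT = -18.81°C; T = -13.31°C
2100–4600 m, saturated: Δz = 2.5 km ⇒ ΔT = -12°C; T = -25.31°C
4600–2200 m, dry descent: Δz = 2.4 km ⇒ ΔT = +23.76°C; T = -1.55°C

-1.55°C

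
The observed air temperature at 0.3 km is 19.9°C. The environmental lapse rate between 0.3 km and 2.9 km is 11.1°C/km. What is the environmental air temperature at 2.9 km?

-8.96°C

300 → 2900 m (environmental, 11.1°C/km): ΔT = -11.1 × 2.6 = -28.86°C → T = -8.96°C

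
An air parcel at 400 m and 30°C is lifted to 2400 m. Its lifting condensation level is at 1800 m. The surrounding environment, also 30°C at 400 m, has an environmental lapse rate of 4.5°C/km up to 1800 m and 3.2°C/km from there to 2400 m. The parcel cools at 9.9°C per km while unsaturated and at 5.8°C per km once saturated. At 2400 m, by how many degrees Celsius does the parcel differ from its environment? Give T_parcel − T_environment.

Parcel:
  400–1800 m, dry: Δz = 1.4 km ⇒ ΔT = -13.86°C; T = 16.14°C
  1800–2400 m, saturated: Δz = 0.6 km ⇒ ΔT = -3.48°C; T = 12.66°C
Environment:
  400–1800 m, environment, lower layer: Δz = 1.4 km ⇒ ΔT = -6.3°C; T = 23.7°C
  1800–2400 m, environment, upper layer: Δz = 0.6 km ⇒ ΔT = -1.92°C; T = 21.78°C
T_parcel − T_env = 12.66 − 21.78 = -9.12°C

-9.12°C (parcel cooler than environment)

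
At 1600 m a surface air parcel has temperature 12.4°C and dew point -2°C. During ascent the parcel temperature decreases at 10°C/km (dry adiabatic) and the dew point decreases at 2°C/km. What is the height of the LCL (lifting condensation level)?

3400 m

T and T_d converge at 10 − 2 = 8°C per km
Height above start = (12.4 − (-2)) / 8 = 1.8 km
LCL altitude = 1600 m + 1800 m = 3400 m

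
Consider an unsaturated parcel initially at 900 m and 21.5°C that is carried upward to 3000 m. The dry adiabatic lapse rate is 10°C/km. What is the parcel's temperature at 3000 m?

0.5°C

900 → 3000 m (dry adiabatic, 10°C/km): ΔT = -10 × 2.1 = -21°C → T = 0.5°C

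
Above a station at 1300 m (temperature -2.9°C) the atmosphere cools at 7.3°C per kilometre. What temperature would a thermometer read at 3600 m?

Environmental to 3600 m: -7.3 × 2.3 km = -16.79°C, so T = -19.69°C.

-19.69°C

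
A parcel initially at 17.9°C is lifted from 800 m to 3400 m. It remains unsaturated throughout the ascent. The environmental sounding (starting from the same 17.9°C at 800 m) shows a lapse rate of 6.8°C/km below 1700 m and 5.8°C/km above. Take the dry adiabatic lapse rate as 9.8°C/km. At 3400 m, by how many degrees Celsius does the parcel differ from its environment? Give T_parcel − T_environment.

Parcel:
  800 → 3400 m (dry, 9.8°C/km): ΔT = -9.8 × 2.6 = -25.48°C → T = -7.58°C
Environment:
  800 → 1700 m (environment, lower layer, 6.8°C/km): ΔT = -6.8 × 0.9 = -6.12°C → T = 11.78°C
  1700 → 3400 m (environment, upper layer, 5.8°C/km): ΔT = -5.8 × 1.7 = -9.86°C → T = 1.92°C
T_parcel − T_env = -7.58 − 1.92 = -9.5°C

-9.5°C (parcel cooler than environment)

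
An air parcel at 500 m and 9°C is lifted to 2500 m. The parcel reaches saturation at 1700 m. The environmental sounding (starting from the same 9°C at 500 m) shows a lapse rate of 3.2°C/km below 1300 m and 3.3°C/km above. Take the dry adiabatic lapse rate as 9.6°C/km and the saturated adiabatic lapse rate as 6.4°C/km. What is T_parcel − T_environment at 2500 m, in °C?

Parcel:
  500 → 1700 m (dry, 9.6°C/km): ΔT = -9.6 × 1.2 = -11.52°C → T = -2.52°C
  1700 → 2500 m (saturated, 6.4°C/km): ΔT = -6.4 × 0.8 = -5.12°C → T = -7.64°C
Environment:
  500 → 1300 m (environment, lower layer, 3.2°C/km): ΔT = -3.2 × 0.8 = -2.56°C → T = 6.44°C
  1300 → 2500 m (environment, upper layer, 3.3°C/km): ΔT = -3.3 × 1.2 = -3.96°C → T = 2.48°C
T_parcel − T_env = -7.64 − 2.48 = -10.12°C

-10.12°C (parcel cooler than environment)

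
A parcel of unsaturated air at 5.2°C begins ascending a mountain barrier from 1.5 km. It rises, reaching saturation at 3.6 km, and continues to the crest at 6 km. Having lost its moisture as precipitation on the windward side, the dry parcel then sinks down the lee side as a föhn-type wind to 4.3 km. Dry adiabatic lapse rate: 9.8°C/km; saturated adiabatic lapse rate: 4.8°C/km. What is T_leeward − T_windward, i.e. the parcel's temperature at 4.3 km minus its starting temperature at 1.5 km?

1500 → 3600 m (dry, 9.8°C/km): ΔT = -9.8 × 2.1 = -20.58°C → T = -15.38°C
3600 → 6000 m (saturated, 4.8°C/km): ΔT = -4.8 × 2.4 = -11.52°C → T = -26.9°C
6000 → 4300 m (dry descent, 9.8°C/km): ΔT = +9.8 × 1.7 = +16.66°C → T = -10.24°C
Net change vs windward start: -10.24 − 5.2 = -15.44°C

-15.44°C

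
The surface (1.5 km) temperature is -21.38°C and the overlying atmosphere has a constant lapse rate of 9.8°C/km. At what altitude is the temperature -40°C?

3.4 km

Height above start = (-21.38 − (-40)) / 9.8 = 1.9 km
Altitude = 1500 m + 1900 m = 3400 m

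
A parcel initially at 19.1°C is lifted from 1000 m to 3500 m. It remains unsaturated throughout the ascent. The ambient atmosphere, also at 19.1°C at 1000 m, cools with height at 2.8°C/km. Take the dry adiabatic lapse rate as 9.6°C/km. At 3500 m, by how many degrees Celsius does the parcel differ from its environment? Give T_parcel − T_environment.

Parcel:
  From 1000 m to 3500 m (dry): cools by 9.6 × 2.5 = 24°C, giving -4.9°C.
Environment:
  From 1000 m to 3500 m (environment): cools by 2.8 × 2.5 = 7°C, giving 12.1°C.
T_parcel − T_env = -4.9 − 12.1 = -17°C

-17°C (parcel cooler than environment)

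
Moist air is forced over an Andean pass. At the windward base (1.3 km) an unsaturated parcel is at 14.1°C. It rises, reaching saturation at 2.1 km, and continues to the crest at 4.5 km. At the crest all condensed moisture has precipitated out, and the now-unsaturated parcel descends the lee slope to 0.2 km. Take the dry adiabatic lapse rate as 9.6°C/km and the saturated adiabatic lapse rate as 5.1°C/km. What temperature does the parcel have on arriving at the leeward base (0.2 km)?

35.46°C

Dry to 2100 m: -9.6 × 0.8 km = -7.68°C, so T = 6.42°C.
Saturated to 4500 m: -5.1 × 2.4 km = -12.24°C, so T = -5.82°C.
Dry descent to 200 m: +9.6 × 4.3 km = +41.28°C, so T = 35.46°C.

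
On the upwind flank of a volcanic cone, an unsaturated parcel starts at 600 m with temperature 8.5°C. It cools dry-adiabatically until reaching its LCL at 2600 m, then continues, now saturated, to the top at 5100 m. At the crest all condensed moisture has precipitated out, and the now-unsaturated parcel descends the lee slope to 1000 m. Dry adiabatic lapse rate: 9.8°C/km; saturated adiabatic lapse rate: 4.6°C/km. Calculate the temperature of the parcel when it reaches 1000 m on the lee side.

17.58°C

600–2600 m, dry: Δz = 2 km ⇒ ΔT = -19.6°C; T = -11.1°C
2600–5100 m, saturated: Δz = 2.5 km ⇒ ΔT = -11.5°C; T = -22.6°C
5100–1000 m, dry descent: Δz = 4.1 km ⇒ ΔT = +40.18°C; T = 17.58°C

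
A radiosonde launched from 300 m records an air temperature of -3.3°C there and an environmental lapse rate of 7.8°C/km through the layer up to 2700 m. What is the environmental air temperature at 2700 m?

-22.02°C

300 → 2700 m (environmental, 7.8°C/km): ΔT = -7.8 × 2.4 = -18.72°C → T = -22.02°C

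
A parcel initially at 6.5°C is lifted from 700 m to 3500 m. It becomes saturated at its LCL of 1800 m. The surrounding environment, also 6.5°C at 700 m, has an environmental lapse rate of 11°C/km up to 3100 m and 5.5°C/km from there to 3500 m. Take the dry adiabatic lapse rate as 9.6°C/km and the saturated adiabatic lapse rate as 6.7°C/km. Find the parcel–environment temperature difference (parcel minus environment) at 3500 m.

+6.65°C (parcel warmer than environment)

Parcel:
  Dry to 1800 m: -9.6 × 1.1 km = -10.56°C, so T = -4.06°C.
  Saturated to 3500 m: -6.7 × 1.7 km = -11.39°C, so T = -15.45°C.
Environment:
  Environment, lower layer to 3100 m: -11 × 2.4 km = -26.4°C, so T = -19.9°C.
  Environment, upper layer to 3500 m: -5.5 × 0.4 km = -2.2°C, so T = -22.1°C.
T_parcel − T_env = -15.45 − (-22.1) = +6.65°C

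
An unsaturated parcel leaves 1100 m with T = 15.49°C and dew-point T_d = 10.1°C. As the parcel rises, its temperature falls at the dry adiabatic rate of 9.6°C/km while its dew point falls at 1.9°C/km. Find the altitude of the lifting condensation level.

1800 m

T and T_d converge at 9.6 − 1.9 = 7.7°C per km
Height above start = (15.49 − 10.1) / 7.7 = 0.7 km
LCL altitude = 1100 m + 700 m = 1800 m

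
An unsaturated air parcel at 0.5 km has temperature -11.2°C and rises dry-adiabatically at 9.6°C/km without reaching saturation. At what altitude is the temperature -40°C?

Height above start = (-11.2 − (-40)) / 9.6 = 3 km
Altitude = 500 m + 3000 m = 3500 m

3.5 km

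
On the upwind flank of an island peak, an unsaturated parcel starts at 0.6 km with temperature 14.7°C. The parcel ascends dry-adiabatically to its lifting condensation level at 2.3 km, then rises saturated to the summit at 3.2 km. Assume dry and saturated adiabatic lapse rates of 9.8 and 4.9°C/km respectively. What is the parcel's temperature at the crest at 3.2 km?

-6.37°C

From 600 m to 2300 m (dry): cools by 9.8 × 1.7 = 16.66°C, giving -1.96°C.
From 2300 m to 3200 m (saturated): cools by 4.9 × 0.9 = 4.41°C, giving -6.37°C.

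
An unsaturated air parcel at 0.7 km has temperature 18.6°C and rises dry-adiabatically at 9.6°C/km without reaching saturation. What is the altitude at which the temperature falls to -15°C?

4.2 km

Height above start = (18.6 − (-15)) / 9.6 = 3.5 km
Altitude = 700 m + 3500 m = 4200 m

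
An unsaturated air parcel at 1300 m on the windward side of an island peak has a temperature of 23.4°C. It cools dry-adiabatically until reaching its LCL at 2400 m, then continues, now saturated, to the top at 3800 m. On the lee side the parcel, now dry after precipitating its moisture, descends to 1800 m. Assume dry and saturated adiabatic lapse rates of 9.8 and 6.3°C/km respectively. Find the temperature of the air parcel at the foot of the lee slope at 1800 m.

23.4°C

Dry to 2400 m: -9.8 × 1.1 km = -10.78°C, so T = 12.62°C.
Saturated to 3800 m: -6.3 × 1.4 km = -8.82°C, so T = 3.8°C.
Dry descent to 1800 m: +9.8 × 2 km = +19.6°C, so T = 23.4°C.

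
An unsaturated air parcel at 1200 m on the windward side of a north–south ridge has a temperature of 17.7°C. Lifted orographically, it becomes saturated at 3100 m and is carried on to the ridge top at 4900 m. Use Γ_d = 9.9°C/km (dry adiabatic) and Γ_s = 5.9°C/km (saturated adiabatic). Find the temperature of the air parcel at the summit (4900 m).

-11.73°C

From 1200 m to 3100 m (dry): cools by 9.9 × 1.9 = 18.81°C, giving -1.11°C.
From 3100 m to 4900 m (saturated): cools by 5.9 × 1.8 = 10.62°C, giving -11.73°C.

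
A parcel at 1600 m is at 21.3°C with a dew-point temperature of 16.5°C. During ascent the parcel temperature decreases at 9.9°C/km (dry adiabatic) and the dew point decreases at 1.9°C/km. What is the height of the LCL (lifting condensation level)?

2200 m

T and T_d converge at 9.9 − 1.9 = 8°C per km
Height above start = (21.3 − 16.5) / 8 = 0.6 km
LCL altitude = 1600 m + 600 m = 2200 m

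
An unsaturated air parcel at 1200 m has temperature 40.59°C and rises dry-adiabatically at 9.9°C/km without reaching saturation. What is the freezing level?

5300 m

Height above start = (40.59 − 0) / 9.9 = 4.1 km
Altitude = 1200 m + 4100 m = 5300 m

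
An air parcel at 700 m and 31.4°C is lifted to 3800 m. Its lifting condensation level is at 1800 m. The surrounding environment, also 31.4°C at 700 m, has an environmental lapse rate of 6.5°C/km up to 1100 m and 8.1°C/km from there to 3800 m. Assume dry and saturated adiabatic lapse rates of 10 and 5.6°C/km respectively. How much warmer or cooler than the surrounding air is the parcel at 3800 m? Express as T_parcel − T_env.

Parcel:
  700–1800 m, dry: Δz = 1.1 km ⇒ ΔT = -11°C; T = 20.4°C
  1800–3800 m, saturated: Δz = 2 km ⇒ ΔT = -11.2°C; T = 9.2°C
Environment:
  700–1100 m, environment, lower layer: Δz = 0.4 km ⇒ ΔT = -2.6°C; T = 28.8°C
  1100–3800 m, environment, upper layer: Δz = 2.7 km ⇒ ΔT = -21.87°C; T = 6.93°C
T_parcel − T_env = 9.2 − 6.93 = +2.27°C

+2.27°C (parcel warmer than environment)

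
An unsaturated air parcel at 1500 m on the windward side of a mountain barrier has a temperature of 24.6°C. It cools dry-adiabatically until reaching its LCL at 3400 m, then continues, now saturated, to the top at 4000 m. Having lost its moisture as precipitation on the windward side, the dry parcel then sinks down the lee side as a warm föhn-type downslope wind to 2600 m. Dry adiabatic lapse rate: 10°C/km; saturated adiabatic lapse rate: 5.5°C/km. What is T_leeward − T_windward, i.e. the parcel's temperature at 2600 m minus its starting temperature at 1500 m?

1500–3400 m, dry: Δz = 1.9 km ⇒ ΔT = -19°C; T = 5.6°C
3400–4000 m, saturated: Δz = 0.6 km ⇒ ΔT = -3.3°C; T = 2.3°C
4000–2600 m, dry descent: Δz = 1.4 km ⇒ ΔT = +14°C; T = 16.3°C
Net change vs windward start: 16.3 − 24.6 = -8.3°C

-8.3°C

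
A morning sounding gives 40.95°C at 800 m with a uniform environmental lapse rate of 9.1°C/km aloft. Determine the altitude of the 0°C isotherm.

Height above start = (40.95 − 0) / 9.1 = 4.5 km
Altitude = 800 m + 4500 m = 5300 m

5300 m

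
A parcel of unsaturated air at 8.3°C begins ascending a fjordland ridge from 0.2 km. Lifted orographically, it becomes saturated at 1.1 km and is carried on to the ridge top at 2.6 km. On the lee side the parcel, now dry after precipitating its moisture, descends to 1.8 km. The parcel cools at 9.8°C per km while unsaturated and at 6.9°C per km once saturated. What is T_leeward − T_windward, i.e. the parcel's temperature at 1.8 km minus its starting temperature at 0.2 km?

-11.33°C

From 200 m to 1100 m (dry): cools by 9.8 × 0.9 = 8.82°C, giving -0.52°C.
From 1100 m to 2600 m (saturated): cools by 6.9 × 1.5 = 10.35°C, giving -10.87°C.
From 2600 m to 1800 m (dry descent): warms by 9.8 × 0.8 = 7.84°C, giving -3.03°C.
Net change vs windward start: -3.03 − 8.3 = -11.33°C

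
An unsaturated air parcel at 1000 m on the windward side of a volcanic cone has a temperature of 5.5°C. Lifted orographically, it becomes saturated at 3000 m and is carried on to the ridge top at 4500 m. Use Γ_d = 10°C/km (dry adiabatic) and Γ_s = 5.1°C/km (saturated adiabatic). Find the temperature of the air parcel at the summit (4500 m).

1000–3000 m, dry: Δz = 2 km ⇒ ΔT = -20°C; T = -14.5°C
3000–4500 m, saturated: Δz = 1.5 km ⇒ ΔT = -7.65°C; T = -22.15°C

-22.15°C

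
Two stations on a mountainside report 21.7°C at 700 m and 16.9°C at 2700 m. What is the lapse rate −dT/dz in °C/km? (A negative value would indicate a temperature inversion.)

Γ = −ΔT/Δz = (21.7 − 16.9) / (2700 − 700) m
  = 4.8°C / 2 km = 2.4°C/km

2.4°C/km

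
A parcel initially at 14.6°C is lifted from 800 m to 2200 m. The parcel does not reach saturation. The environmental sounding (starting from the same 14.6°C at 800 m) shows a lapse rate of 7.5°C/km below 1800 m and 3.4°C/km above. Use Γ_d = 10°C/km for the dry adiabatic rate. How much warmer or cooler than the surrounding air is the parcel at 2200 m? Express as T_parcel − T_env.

Parcel:
  800–2200 m, dry: Δz = 1.4 km ⇒ ΔT = -14°C; T = 0.6°C
Environment:
  800–1800 m, environment, lower layer: Δz = 1 km ⇒ ΔT = -7.5°C; T = 7.1°C
  1800–2200 m, environment, upper layer: Δz = 0.4 km ⇒ ΔT = -1.36°C; T = 5.74°C
T_parcel − T_env = 0.6 − 5.74 = -5.14°C

-5.14°C (parcel cooler than environment)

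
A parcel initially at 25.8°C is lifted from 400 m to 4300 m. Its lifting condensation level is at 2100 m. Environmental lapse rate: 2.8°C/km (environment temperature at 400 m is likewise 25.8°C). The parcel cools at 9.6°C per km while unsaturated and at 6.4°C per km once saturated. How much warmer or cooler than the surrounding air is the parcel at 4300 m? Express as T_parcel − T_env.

Parcel:
  From 400 m to 2100 m (dry): cools by 9.6 × 1.7 = 16.32°C, giving 9.48°C.
  From 2100 m to 4300 m (saturated): cools by 6.4 × 2.2 = 14.08°C, giving -4.6°C.
Environment:
  From 400 m to 4300 m (environment): cools by 2.8 × 3.9 = 10.92°C, giving 14.88°C.
T_parcel − T_env = -4.6 − 14.88 = -19.48°C

-19.48°C (parcel cooler than environment)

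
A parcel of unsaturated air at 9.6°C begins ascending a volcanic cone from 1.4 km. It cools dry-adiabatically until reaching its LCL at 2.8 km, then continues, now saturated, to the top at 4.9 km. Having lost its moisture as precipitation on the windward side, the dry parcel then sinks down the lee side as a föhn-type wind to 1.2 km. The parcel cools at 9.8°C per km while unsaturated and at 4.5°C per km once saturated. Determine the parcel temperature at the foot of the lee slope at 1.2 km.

1400 → 2800 m (dry, 9.8°C/km): ΔT = -9.8 × 1.4 = -13.72°C → T = -4.12°C
2800 → 4900 m (saturated, 4.5°C/km): ΔT = -4.5 × 2.1 = -9.45°C → T = -13.57°C
4900 → 1200 m (dry descent, 9.8°C/km): ΔT = +9.8 × 3.7 = +36.26°C → T = 22.69°C

22.69°C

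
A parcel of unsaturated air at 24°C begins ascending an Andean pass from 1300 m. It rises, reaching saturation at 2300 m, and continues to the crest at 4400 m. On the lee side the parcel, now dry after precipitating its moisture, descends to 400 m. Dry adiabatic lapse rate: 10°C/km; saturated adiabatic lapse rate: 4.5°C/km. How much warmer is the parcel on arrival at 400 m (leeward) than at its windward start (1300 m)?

+20.55°C

1300–2300 m, dry: Δz = 1 km ⇒ ΔT = -10°C; T = 14°C
2300–4400 m, saturated: Δz = 2.1 km ⇒ ΔT = -9.45°C; T = 4.55°C
4400–400 m, dry descent: Δz = 4 km ⇒ ΔT = +40°C; T = 44.55°C
Net change vs windward start: 44.55 − 24 = +20.55°C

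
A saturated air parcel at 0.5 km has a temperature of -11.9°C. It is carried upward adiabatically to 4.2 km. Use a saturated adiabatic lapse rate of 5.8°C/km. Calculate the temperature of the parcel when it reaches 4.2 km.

500 → 4200 m (saturated adiabatic, 5.8°C/km): ΔT = -5.8 × 3.7 = -21.46°C → T = -33.36°C

-33.36°C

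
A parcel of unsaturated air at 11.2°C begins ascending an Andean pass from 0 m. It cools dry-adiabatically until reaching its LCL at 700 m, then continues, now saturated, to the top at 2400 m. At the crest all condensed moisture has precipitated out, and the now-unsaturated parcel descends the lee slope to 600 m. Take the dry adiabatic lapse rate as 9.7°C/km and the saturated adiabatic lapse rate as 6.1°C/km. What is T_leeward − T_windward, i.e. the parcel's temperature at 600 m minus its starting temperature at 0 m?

+0.3°C

Dry to 700 m: -9.7 × 0.7 km = -6.79°C, so T = 4.41°C.
Saturated to 2400 m: -6.1 × 1.7 km = -10.37°C, so T = -5.96°C.
Dry descent to 600 m: +9.7 × 1.8 km = +17.46°C, so T = 11.5°C.
Net change vs windward start: 11.5 − 11.2 = +0.3°C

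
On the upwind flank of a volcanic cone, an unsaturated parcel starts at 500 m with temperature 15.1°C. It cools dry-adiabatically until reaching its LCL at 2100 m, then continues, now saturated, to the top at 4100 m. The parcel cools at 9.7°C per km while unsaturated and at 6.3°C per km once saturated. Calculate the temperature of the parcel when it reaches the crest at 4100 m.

500–2100 m, dry: Δz = 1.6 km ⇒ ΔT = -15.52°C; T = -0.42°C
2100–4100 m, saturated: Δz = 2 km ⇒ ΔT = -12.6°C; T = -13.02°C

-13.02°C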